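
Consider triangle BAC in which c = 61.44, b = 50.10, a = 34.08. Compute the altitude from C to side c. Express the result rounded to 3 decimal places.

Semiperimeter s = (50.1 + 34.08 + 61.44)/2 = 72.81.
Heron's formula: area = √(72.81·22.71·38.73·11.37) ≈ 853.31.
The altitude from C has length 2·area/c ≈ 27.777.

27.777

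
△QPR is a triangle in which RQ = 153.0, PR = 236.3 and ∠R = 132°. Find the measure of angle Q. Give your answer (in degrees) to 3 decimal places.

By the law of cosines, QP² = PR² + RQ² − 2·PR·RQ·cos R = 1.2763e+05, so QP ≈ 357.25.
Law of cosines again: cos Q = (RQ² + QP² − PR²)/(2·RQ·QP) ≈ 0.87085, so ∠Q ≈ 29.44°.

29.442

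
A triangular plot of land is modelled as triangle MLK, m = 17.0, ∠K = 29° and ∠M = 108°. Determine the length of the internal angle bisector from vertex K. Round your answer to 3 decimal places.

t_K ≈ 13.747

The third angle is ∠L = 180° − ∠K − ∠M = 43.00°.
Law of sines: l = m·sin L/sin M ≈ 12.191.
Law of sines: k = m·sin K/sin M ≈ 8.6659.
The bisector from K has length 2·m·l·cos(∠K/2)/(m+l) ≈ 13.747.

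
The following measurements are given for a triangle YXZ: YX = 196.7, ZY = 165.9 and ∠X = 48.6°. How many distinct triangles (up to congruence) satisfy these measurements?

YX·sin X = 196.7·sin(48.6°) ≈ 147.5.
Since YX sin X < ZY < YX (147.5 < 165.9 < 196.7), two triangles exist.

2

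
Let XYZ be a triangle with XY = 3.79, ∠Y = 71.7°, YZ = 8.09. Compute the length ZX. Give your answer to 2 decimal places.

7.78

By the law of cosines, ZX² = XY² + YZ² − 2·XY·YZ·cos Y = 60.557, so ZX ≈ 7.7819.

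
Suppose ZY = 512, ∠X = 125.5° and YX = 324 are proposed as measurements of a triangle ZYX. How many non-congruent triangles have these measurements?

1

YX·sin X = 324·sin(125.5°) ≈ 263.8.
Since ∠X is not acute, a triangle exists only if ZY > YX; here ZY > YX, so there is exactly one triangle.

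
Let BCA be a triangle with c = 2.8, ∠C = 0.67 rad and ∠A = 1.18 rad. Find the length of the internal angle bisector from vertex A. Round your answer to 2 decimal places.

The third angle is ∠B = π − ∠C − ∠A = 1.292 rad.
Law of sines: b = c·sin B/sin C ≈ 4.3343.
Law of sines: a = c·sin A/sin C ≈ 4.169.
The bisector from A has length 2·b·c·cos(∠A/2)/(b+c) ≈ 2.827.

2.83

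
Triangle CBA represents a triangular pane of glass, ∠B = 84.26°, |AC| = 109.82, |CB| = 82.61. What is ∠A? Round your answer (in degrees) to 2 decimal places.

Law of sines: sin A = |CB|·sin B/|AC| ≈ 0.74846.
Since |AC| ≥ |CB|, only the acute value applies: ∠A ≈ 48.46°.
Then ∠C = 180° − ∠B − ∠A ≈ 47.28°.

∠A ≈ 48.46°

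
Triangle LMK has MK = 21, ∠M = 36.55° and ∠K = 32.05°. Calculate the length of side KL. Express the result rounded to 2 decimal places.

13.43

The third angle is ∠L = 180° − ∠M − ∠K = 111.40°.
Law of sines: KL = MK·sin M/sin L ≈ 13.432.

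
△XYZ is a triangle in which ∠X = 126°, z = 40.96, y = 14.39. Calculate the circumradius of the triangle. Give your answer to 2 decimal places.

R ≈ 31.38

By the law of cosines, x² = y² + z² − 2·y·z·cos X = 2577.7, so x ≈ 50.771.
Area = ½·y·z·sin X ≈ 238.42.
Circumradius = x/(2 sin X) ≈ 31.378.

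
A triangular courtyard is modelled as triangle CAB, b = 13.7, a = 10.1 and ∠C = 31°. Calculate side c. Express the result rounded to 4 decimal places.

By the law of cosines, c² = a² + b² − 2·a·b·cos C = 52.488, so c ≈ 7.2448.

7.2448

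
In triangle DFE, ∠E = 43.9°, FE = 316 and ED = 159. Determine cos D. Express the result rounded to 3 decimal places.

cos D ≈ -0.299

By the law of cosines, DF² = FE² + ED² − 2·FE·ED·cos E = 52730, so DF ≈ 229.63.
Law of cosines again: cos D = (ED² + DF² − FE²)/(2·ED·DF) ≈ -0.29915, so ∠D ≈ 107.41°.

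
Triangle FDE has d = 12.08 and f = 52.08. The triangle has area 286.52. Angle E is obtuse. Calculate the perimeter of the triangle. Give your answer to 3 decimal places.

From area = ½·f·d·sin E, we get sin E = 2·area/(f·d) ≈ 0.91085.
Taking the obtuse solution, ∠E ≈ 114.38°.
Law of cosines then gives e ≈ 58.117.
Perimeter = 52.08 + 12.08 + 58.117 = 122.28.

122.277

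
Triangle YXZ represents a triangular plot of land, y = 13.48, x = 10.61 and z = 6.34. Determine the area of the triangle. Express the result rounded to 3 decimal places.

32.846

Semiperimeter s = (13.48 + 10.61 + 6.34)/2 = 15.215.
Heron's formula: area = √(15.215·1.735·4.605·8.875) ≈ 32.846.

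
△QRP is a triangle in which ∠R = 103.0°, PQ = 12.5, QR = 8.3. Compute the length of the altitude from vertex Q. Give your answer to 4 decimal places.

Law of sines: sin P = QR·sin R/PQ ≈ 0.64698.
Since PQ ≥ QR, only the acute value applies: ∠P ≈ 40.31°.
Then ∠Q = 180° − ∠R − ∠P ≈ 36.69°.
Law of sines gives RP = PQ·sin Q/sin R ≈ 7.6642.
Area = ½·PQ·QR·sin Q ≈ 30.991.
The altitude from Q has length 2·area/RP ≈ 8.0873.

8.0873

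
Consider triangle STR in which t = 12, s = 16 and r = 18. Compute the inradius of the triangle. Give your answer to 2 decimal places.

4.09

Semiperimeter p = (16 + 12 + 18)/2 = 23.
Heron's formula: area = √(23·7·11·5) ≈ 94.101.
Inradius = area/p = 94.101/23 ≈ 4.0913.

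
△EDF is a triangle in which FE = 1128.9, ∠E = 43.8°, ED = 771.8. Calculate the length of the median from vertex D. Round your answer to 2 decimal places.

m_D ≈ 534.25

By the law of cosines, DF² = FE² + ED² − 2·FE·ED·cos E = 6.1237e+05, so DF ≈ 782.54.
Median from D: ½√(2·ED² + 2·DF² − FE²) ≈ 534.25.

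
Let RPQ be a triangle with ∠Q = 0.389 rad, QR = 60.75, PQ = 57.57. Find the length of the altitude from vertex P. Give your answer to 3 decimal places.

21.834

By the law of cosines, RP² = PQ² + QR² − 2·PQ·QR·cos Q = 532.7, so RP ≈ 23.08.
Area = ½·PQ·QR·sin Q ≈ 663.21.
The altitude from P has length 2·area/QR ≈ 21.834.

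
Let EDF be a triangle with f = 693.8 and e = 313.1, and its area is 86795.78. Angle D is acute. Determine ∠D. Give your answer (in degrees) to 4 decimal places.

From area = ½·f·e·sin D, we get sin D = 2·area/(f·e) ≈ 0.79912.
Taking the acute solution, ∠D ≈ 53.05°.

53.0460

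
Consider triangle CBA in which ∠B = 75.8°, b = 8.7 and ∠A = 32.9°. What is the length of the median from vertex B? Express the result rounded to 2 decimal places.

The third angle is ∠C = 180° − ∠B − ∠A = 71.30°.
Law of sines: c = b·sin C/sin B ≈ 8.5005.
Law of sines: a = b·sin A/sin B ≈ 4.8746.
Median from B: ½√(2·a² + 2·c² − b²) ≈ 5.3932.

5.39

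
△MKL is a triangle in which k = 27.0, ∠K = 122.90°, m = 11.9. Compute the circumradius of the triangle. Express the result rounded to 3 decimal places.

Law of sines: sin M = m·sin K/k ≈ 0.37005.
Since k ≥ m, only the acute value applies: ∠M ≈ 21.72°.
Then ∠L = 180° − ∠K − ∠M ≈ 35.38°.
Law of sines gives l = k·sin L/sin K ≈ 18.619.
Circumradius = k/(2 sin K) ≈ 16.079.

16.079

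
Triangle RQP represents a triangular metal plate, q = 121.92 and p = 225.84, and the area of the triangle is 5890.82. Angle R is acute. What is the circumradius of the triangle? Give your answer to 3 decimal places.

148.248

From area = ½·q·p·sin R, we get sin R = 2·area/(q·p) ≈ 0.42789.
Taking the acute solution, ∠R ≈ 25.33°.
Law of cosines then gives r ≈ 126.87.
Circumradius = r/(2 sin R) ≈ 148.25.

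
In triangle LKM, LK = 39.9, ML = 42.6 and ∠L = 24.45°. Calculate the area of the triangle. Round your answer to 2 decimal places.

Area = ½·ML·LK·sin L ≈ 351.76.

area ≈ 351.76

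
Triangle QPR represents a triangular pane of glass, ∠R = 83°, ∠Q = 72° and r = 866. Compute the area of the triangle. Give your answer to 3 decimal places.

The third angle is ∠P = 180° − ∠R − ∠Q = 25.00°.
Law of sines: q = r·sin Q/sin R ≈ 829.8.
Law of sines: p = r·sin P/sin R ≈ 368.74.
Area = ½·r·q·sin P ≈ 1.5185e+05.

area ≈ 151848.205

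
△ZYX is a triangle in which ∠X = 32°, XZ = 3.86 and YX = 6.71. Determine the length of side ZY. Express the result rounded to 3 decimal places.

3.999

By the law of cosines, ZY² = YX² + XZ² − 2·YX·XZ·cos X = 15.994, so ZY ≈ 3.9992.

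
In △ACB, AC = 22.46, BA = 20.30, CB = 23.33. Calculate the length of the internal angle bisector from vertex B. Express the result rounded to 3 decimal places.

t_B ≈ 18.657

By the law of cosines, cos B = (CB² + BA² − AC²) / (2·CB·BA) ≈ 0.47712, so ∠B ≈ 61.50°.
The bisector from B has length 2·CB·BA·cos(∠B/2)/(CB+BA) ≈ 18.657.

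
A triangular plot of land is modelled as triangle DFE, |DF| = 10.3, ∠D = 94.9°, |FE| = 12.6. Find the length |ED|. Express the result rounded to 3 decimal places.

6.431

Law of sines: sin E = |DF|·sin D/|FE| ≈ 0.81447.
Since |FE| ≥ |DF|, only the acute value applies: ∠E ≈ 54.54°.
Then ∠F = 180° − ∠D − ∠E ≈ 30.56°.
Law of sines gives |ED| = |FE|·sin F/sin D ≈ 6.4307.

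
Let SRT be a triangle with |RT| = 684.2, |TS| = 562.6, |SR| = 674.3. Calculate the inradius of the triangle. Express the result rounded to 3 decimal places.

181.033

Semiperimeter s = (684.2 + 562.6 + 674.3)/2 = 960.55.
Heron's formula: area = √(960.55·276.35·397.95·286.25) ≈ 1.7389e+05.
Inradius = area/s = 1.7389e+05/960.55 ≈ 181.03.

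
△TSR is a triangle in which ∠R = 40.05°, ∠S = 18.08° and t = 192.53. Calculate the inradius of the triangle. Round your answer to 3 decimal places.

The third angle is ∠T = 180° − ∠S − ∠R = 121.87°.
Law of sines: s = t·sin S/sin T ≈ 70.357.
Law of sines: r = t·sin R/sin T ≈ 145.88.
Area = ½·t·s·sin R ≈ 4358.1.
Semiperimeter p = (192.53+70.357+145.88)/2 = 204.38.
Inradius = area/p = 4358.1/204.38 ≈ 21.323.

21.323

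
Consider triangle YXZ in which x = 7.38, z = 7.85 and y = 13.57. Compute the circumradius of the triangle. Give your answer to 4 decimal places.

By the law of cosines, cos Y = (x² + z² − y²) / (2·x·z) ≈ -0.58739, so ∠Y ≈ 125.97°.
Circumradius = y/(2 sin Y) ≈ 8.3837.

R ≈ 8.3837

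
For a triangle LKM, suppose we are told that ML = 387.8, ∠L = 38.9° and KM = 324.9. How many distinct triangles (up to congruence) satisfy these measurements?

ML·sin L = 387.8·sin(38.9°) ≈ 243.5.
Since ML sin L < KM < ML (243.5 < 324.9 < 387.8), two triangles exist.

2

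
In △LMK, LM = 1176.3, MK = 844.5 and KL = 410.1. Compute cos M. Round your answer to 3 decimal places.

0.971

By the law of cosines, cos M = (LM² + MK² − KL²) / (2·LM·MK) ≈ 0.97076, so ∠M ≈ 13.89°.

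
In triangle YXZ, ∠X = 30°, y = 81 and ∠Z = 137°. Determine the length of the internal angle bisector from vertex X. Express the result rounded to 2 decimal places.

The third angle is ∠Y = 180° − ∠X − ∠Z = 13.00°.
Law of sines: x = y·sin X/sin Y ≈ 180.04.
Law of sines: z = y·sin Z/sin Y ≈ 245.57.
The bisector from X has length 2·z·y·cos(∠X/2)/(z+y) ≈ 117.67.

t_X ≈ 117.67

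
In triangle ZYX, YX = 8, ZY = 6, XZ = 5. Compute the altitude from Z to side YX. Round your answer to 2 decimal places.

3.75

Semiperimeter s = (8 + 5 + 6)/2 = 9.5.
Heron's formula: area = √(9.5·1.5·4.5·3.5) ≈ 14.981.
The altitude from Z has length 2·area/YX ≈ 3.7453.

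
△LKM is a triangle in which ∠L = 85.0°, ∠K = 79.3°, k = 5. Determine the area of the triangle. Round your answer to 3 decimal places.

The third angle is ∠M = 180° − ∠L − ∠K = 15.70°.
Law of sines: l = k·sin L/sin K ≈ 5.0691.
Law of sines: m = k·sin M/sin K ≈ 1.3769.
Area = ½·k·l·sin M ≈ 3.4293.

area ≈ 3.429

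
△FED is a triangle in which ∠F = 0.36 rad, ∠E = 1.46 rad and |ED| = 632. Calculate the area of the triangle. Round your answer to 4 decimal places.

The third angle is ∠D = π − ∠F − ∠E = 1.322 rad.
Law of sines: |DF| = |ED|·sin E/sin F ≈ 1783.1.
Law of sines: |FE| = |ED|·sin D/sin F ≈ 1738.6.
Area = ½·|ED|·|DF|·sin D ≈ 5.4604e+05.

area ≈ 546040.4723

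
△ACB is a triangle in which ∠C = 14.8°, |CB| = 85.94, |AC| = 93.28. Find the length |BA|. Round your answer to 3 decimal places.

By the law of cosines, |BA|² = |AC|² + |CB|² − 2·|AC|·|CB|·cos C = 585.8, so |BA| ≈ 24.203.

24.203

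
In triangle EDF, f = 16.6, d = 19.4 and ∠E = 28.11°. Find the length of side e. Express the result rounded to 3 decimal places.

9.155

By the law of cosines, e² = d² + f² − 2·d·f·cos E = 83.813, so e ≈ 9.1549.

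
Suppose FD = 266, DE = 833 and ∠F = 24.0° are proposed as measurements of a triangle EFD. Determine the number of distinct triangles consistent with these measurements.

FD·sin F = 266·sin(24.0°) ≈ 108.2.
Since DE ≥ FD, exactly one triangle exists.

1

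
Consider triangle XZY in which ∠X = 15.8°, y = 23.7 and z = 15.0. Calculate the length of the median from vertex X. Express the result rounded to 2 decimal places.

By the law of cosines, x² = z² + y² − 2·z·y·cos X = 102.55, so x ≈ 10.127.
Median from X: ½√(2·z² + 2·y² − x²) ≈ 19.176.

m_X ≈ 19.18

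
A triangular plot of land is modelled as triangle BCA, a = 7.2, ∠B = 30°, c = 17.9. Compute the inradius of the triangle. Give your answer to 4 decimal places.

1.7273

By the law of cosines, b² = c² + a² − 2·c·a·cos B = 149.02, so b ≈ 12.208.
Area = ½·c·a·sin B ≈ 32.22.
Semiperimeter s = (12.208+17.9+7.2)/2 = 18.654.
Inradius = area/s = 32.22/18.654 ≈ 1.7273.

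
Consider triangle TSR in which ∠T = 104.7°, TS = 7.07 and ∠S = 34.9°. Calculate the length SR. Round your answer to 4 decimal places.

The third angle is ∠R = 180° − ∠T − ∠S = 40.40°.
Law of sines: SR = TS·sin T/sin R ≈ 10.551.

10.5514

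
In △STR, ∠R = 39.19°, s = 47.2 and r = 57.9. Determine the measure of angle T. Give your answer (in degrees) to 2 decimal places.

∠T ≈ 109.80°

Law of sines: sin S = s·sin R/r ≈ 0.51512.
Since r ≥ s, only the acute value applies: ∠S ≈ 31.01°.
Then ∠T = 180° − ∠R − ∠S ≈ 109.80°.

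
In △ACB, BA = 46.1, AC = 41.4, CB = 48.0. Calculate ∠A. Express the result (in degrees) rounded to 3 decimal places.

∠A ≈ 66.285°

By the law of cosines, cos A = (BA² + AC² − CB²) / (2·BA·AC) ≈ 0.40218, so ∠A ≈ 66.29°.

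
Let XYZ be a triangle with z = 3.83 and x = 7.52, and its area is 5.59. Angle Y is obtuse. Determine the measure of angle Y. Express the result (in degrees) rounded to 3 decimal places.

From area = ½·z·x·sin Y, we get sin Y = 2·area/(z·x) ≈ 0.38817.
Taking the obtuse solution, ∠Y ≈ 157.16°.

∠Y ≈ 157.159°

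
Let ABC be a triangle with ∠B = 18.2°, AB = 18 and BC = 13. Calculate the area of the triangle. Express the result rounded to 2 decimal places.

area ≈ 36.54

Area = ½·AB·BC·sin B ≈ 36.543.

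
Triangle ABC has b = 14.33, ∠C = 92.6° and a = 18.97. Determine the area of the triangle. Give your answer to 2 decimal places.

135.78

Area = ½·a·b·sin C ≈ 135.78.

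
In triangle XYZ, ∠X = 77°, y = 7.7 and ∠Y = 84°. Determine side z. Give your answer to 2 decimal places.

The third angle is ∠Z = 180° − ∠X − ∠Y = 19.00°.
Law of sines: z = y·sin Z/sin Y ≈ 2.5207.

2.52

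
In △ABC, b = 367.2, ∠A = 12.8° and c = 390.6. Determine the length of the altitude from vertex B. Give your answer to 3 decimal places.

By the law of cosines, a² = b² + c² − 2·b·c·cos A = 7676.1, so a ≈ 87.614.
Area = ½·b·c·sin A ≈ 15888.
The altitude from B has length 2·area/b ≈ 86.537.

h_B ≈ 86.537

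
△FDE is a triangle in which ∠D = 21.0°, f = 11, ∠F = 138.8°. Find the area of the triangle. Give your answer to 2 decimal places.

area ≈ 11.37

The third angle is ∠E = 180° − ∠F − ∠D = 20.20°.
Law of sines: d = f·sin D/sin F ≈ 5.9847.
Law of sines: e = f·sin E/sin F ≈ 5.7664.
Area = ½·f·d·sin E ≈ 11.366.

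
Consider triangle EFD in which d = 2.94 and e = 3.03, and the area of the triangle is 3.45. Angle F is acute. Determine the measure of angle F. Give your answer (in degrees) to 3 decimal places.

50.766

From area = ½·d·e·sin F, we get sin F = 2·area/(d·e) ≈ 0.77457.
Taking the acute solution, ∠F ≈ 50.77°.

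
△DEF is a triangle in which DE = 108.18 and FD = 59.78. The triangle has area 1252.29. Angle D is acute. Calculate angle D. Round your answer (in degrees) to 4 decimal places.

22.7857

From area = ½·FD·DE·sin D, we get sin D = 2·area/(FD·DE) ≈ 0.38729.
Taking the acute solution, ∠D ≈ 22.79°.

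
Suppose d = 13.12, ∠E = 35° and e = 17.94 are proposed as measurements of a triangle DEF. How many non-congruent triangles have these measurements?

1

d·sin E = 13.12·sin(35°) ≈ 7.525.
Since e ≥ d, exactly one triangle exists.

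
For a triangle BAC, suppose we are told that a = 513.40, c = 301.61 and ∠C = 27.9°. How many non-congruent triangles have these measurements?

a·sin C = 513.40·sin(27.9°) ≈ 240.2.
Since a sin C < c < a (240.2 < 301.61 < 513.40), two triangles exist.

2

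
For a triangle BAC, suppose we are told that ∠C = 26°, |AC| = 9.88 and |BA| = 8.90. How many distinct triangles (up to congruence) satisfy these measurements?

|AC|·sin C = 9.88·sin(26°) ≈ 4.331.
Since |AC| sin C < |BA| < |AC| (4.331 < 8.90 < 9.88), two triangles exist.

2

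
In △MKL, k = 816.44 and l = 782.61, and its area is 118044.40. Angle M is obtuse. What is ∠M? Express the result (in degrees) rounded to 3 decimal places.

∠M ≈ 158.316°

From area = ½·k·l·sin M, we get sin M = 2·area/(k·l) ≈ 0.36949.
Taking the obtuse solution, ∠M ≈ 158.32°.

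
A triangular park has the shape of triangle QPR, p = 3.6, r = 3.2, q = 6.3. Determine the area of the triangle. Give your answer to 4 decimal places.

Semiperimeter s = (6.3 + 3.6 + 3.2)/2 = 6.55.
Heron's formula: area = √(6.55·0.25·2.95·3.35) ≈ 4.0228.

4.0228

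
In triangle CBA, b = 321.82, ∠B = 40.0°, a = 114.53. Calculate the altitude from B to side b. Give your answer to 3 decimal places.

Law of sines: sin A = a·sin B/b ≈ 0.22876.
Since b ≥ a, only the acute value applies: ∠A ≈ 13.22°.
Then ∠C = 180° − ∠B − ∠A ≈ 126.78°.
Law of sines gives c = b·sin C/sin B ≈ 401.02.
Area = ½·b·a·sin C ≈ 14761.
The altitude from B has length 2·area/b ≈ 91.736.

h_B ≈ 91.736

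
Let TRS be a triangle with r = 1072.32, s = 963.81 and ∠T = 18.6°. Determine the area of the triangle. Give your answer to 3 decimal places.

Area = ½·r·s·sin T ≈ 1.6482e+05.

area ≈ 164824.255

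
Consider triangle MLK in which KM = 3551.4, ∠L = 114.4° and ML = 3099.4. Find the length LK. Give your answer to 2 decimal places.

Law of sines: sin K = ML·sin L/KM ≈ 0.79478.
Since KM ≥ ML, only the acute value applies: ∠K ≈ 52.63°.
Then ∠M = 180° − ∠L − ∠K ≈ 12.97°.
Law of sines gives LK = KM·sin M/sin L ≈ 874.97.

874.97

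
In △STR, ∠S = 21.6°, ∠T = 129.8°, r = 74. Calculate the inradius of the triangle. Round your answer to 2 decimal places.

12.96

The third angle is ∠R = 180° − ∠S − ∠T = 28.60°.
Law of sines: s = r·sin S/sin R ≈ 56.908.
Law of sines: t = r·sin T/sin R ≈ 118.77.
Area = ½·r·s·sin T ≈ 1617.7.
Semiperimeter p = (56.908+118.77+74)/2 = 124.84.
Inradius = area/p = 1617.7/124.84 ≈ 12.958.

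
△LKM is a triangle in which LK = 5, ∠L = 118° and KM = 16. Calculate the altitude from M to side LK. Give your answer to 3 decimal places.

Law of sines: sin M = LK·sin L/KM ≈ 0.27592.
Since KM ≥ LK, only the acute value applies: ∠M ≈ 16.02°.
Then ∠K = 180° − ∠L − ∠M ≈ 45.98°.
Law of sines gives ML = KM·sin K/sin L ≈ 13.032.
Area = ½·KM·LK·sin K ≈ 28.765.
The altitude from M has length 2·area/LK ≈ 11.506.

11.506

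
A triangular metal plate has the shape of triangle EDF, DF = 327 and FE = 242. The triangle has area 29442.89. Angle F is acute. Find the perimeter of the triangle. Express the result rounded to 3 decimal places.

From area = ½·DF·FE·sin F, we get sin F = 2·area/(DF·FE) ≈ 0.74413.
Taking the acute solution, ∠F ≈ 48.08°.
Law of cosines then gives ED ≈ 244.47.
Perimeter = 327 + 242 + 244.47 = 813.47.

perimeter ≈ 813.467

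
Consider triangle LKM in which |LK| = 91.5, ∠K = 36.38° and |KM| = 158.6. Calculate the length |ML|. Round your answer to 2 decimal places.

100.79

By the law of cosines, |ML|² = |LK|² + |KM|² − 2·|LK|·|KM|·cos K = 10159, so |ML| ≈ 100.79.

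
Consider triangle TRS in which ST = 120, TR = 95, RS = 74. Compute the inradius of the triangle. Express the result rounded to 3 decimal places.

Semiperimeter s = (74 + 120 + 95)/2 = 144.5.
Heron's formula: area = √(144.5·70.5·24.5·49.5) ≈ 3514.9.
Inradius = area/s = 3514.9/144.5 ≈ 24.325.

24.325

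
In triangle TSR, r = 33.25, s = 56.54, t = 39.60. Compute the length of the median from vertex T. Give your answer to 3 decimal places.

Median from T: ½√(2·s² + 2·r² − t²) ≈ 41.942.

m_T ≈ 41.942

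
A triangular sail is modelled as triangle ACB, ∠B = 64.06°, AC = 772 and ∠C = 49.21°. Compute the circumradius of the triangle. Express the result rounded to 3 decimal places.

429.245

The third angle is ∠A = 180° − ∠C − ∠B = 66.73°.
Law of sines: CB = AC·sin A/sin B ≈ 788.66.
Law of sines: BA = AC·sin C/sin B ≈ 649.97.
Circumradius = AC/(2 sin B) ≈ 429.25.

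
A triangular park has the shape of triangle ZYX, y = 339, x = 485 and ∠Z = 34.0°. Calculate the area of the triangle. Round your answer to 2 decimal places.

area ≈ 45969.85

Area = ½·y·x·sin Z ≈ 45970.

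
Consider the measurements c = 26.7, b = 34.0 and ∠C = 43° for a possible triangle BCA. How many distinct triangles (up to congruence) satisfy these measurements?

2

b·sin C = 34.0·sin(43°) ≈ 23.19.
Since b sin C < c < b (23.19 < 26.7 < 34.0), two triangles exist.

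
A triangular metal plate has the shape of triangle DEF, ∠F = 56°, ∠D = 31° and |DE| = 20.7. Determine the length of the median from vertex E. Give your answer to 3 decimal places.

11.895

The third angle is ∠E = 180° − ∠F − ∠D = 93.00°.
Law of sines: |EF| = |DE|·sin D/sin F ≈ 12.86.
Law of sines: |FD| = |DE|·sin E/sin F ≈ 24.934.
Median from E: ½√(2·|DE|² + 2·|EF|² − |FD|²) ≈ 11.895.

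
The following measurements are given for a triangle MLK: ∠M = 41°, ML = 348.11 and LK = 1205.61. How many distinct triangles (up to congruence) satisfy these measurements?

1

ML·sin M = 348.11·sin(41°) ≈ 228.4.
Since LK ≥ ML, exactly one triangle exists.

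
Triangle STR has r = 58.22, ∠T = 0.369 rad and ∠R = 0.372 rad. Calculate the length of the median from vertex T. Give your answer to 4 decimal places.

m_T ≈ 81.8873

The third angle is ∠S = π − ∠T − ∠R = 2.401 rad.
Law of sines: s = r·sin S/sin R ≈ 108.12.
Law of sines: t = r·sin T/sin R ≈ 57.772.
Median from T: ½√(2·r² + 2·s² − t²) ≈ 81.887.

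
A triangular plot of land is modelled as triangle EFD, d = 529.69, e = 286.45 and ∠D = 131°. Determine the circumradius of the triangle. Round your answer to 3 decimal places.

R ≈ 350.923

Law of sines: sin E = e·sin D/d ≈ 0.40814.
Since d ≥ e, only the acute value applies: ∠E ≈ 24.09°.
Then ∠F = 180° − ∠D − ∠E ≈ 24.91°.
Law of sines gives f = d·sin F/sin D ≈ 295.64.
Circumradius = d/(2 sin D) ≈ 350.92.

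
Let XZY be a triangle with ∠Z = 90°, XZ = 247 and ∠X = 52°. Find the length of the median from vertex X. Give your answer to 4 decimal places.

The third angle is ∠Y = 180° − ∠X − ∠Z = 38.00°.
Law of sines: ZY = XZ·sin X/sin Y ≈ 316.15.
Law of sines: YX = XZ·sin Z/sin Y ≈ 401.19.
Median from X: ½√(2·YX² + 2·XZ² − ZY²) ≈ 293.25.

293.2508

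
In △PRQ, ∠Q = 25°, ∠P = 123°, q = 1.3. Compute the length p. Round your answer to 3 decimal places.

2.580

The third angle is ∠R = 180° − ∠Q − ∠P = 32.00°.
Law of sines: p = q·sin P/sin Q ≈ 2.5798.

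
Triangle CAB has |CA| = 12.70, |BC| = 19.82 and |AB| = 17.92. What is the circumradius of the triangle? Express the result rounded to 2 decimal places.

10.11

By the law of cosines, cos C = (|BC|² + |CA|² − |AB|²) / (2·|BC|·|CA|) ≈ 0.46282, so ∠C ≈ 62.43°.
Circumradius = |AB|/(2 sin C) ≈ 10.108.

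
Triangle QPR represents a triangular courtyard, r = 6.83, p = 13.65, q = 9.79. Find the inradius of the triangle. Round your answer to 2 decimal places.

2.09

Semiperimeter s = (9.79 + 13.65 + 6.83)/2 = 15.135.
Heron's formula: area = √(15.135·5.345·1.485·8.305) ≈ 31.586.
Inradius = area/s = 31.586/15.135 ≈ 2.087.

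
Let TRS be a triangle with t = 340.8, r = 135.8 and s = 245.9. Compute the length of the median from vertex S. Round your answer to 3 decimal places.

228.422

Median from S: ½√(2·t² + 2·r² − s²) ≈ 228.42.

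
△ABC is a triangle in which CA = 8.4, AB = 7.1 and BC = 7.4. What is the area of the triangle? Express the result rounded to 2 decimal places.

Semiperimeter s = (7.4 + 8.4 + 7.1)/2 = 11.45.
Heron's formula: area = √(11.45·4.05·3.05·4.35) ≈ 24.804.

area ≈ 24.80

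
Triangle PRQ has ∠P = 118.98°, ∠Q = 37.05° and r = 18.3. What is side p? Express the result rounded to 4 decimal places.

39.4051

The third angle is ∠R = 180° − ∠Q − ∠P = 23.97°.
Law of sines: p = r·sin P/sin R ≈ 39.405.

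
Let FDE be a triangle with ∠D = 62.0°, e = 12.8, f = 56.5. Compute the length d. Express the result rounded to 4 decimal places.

51.7402

By the law of cosines, d² = e² + f² − 2·e·f·cos D = 2677, so d ≈ 51.74.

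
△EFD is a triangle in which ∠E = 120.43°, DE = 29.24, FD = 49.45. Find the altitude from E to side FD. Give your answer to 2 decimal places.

h_E ≈ 14.14

Law of sines: sin F = DE·sin E/FD ≈ 0.50985.
Since FD ≥ DE, only the acute value applies: ∠F ≈ 30.65°.
Then ∠D = 180° − ∠E − ∠F ≈ 28.92°.
Law of sines gives EF = FD·sin D/sin E ≈ 27.73.
Area = ½·FD·DE·sin D ≈ 349.57.
The altitude from E has length 2·area/FD ≈ 14.138.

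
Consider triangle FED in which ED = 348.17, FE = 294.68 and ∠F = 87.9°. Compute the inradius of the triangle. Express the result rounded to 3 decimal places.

Law of sines: sin D = FE·sin F/ED ≈ 0.84580.
Since ED ≥ FE, only the acute value applies: ∠D ≈ 57.76°.
Then ∠E = 180° − ∠F − ∠D ≈ 34.34°.
Law of sines gives DF = ED·sin E/sin F ≈ 196.55.
Area = ½·ED·FE·sin E ≈ 28940.
Semiperimeter s = (348.17+196.55+294.68)/2 = 419.7.
Inradius = area/s = 28940/419.7 ≈ 68.954.

r ≈ 68.954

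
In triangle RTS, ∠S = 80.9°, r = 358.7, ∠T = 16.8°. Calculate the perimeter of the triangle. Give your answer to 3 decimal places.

perimeter ≈ 820.727

The third angle is ∠R = 180° − ∠T − ∠S = 82.30°.
Law of sines: t = r·sin T/sin R ≈ 104.62.
Law of sines: s = r·sin S/sin R ≈ 357.41.
Semiperimeter p = (358.7+104.62+357.41)/2 = 410.36.
Perimeter = 358.7 + 104.62 + 357.41 = 820.73.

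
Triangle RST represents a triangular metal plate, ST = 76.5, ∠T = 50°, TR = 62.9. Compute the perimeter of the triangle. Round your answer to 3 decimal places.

perimeter ≈ 199.589

By the law of cosines, RS² = ST² + TR² − 2·ST·TR·cos T = 3622.7, so RS ≈ 60.189.
Semiperimeter s = (76.5+62.9+60.189)/2 = 99.794.
Perimeter = 76.5 + 62.9 + 60.189 = 199.59.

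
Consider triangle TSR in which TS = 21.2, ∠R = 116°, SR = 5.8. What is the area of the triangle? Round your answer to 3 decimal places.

Law of sines: sin T = SR·sin R/TS ≈ 0.24590.
Since TS ≥ SR, only the acute value applies: ∠T ≈ 14.23°.
Then ∠S = 180° − ∠R − ∠T ≈ 49.77°.
Law of sines gives RT = TS·sin S/sin R ≈ 18.007.
Area = ½·TS·SR·sin S ≈ 46.934.

46.934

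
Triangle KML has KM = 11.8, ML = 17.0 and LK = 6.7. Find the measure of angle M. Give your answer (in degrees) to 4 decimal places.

∠M ≈ 17.1554°

By the law of cosines, cos M = (KM² + ML² − LK²) / (2·KM·ML) ≈ 0.95551, so ∠M ≈ 17.16°.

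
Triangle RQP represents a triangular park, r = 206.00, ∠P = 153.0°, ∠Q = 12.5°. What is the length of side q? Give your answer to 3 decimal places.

The third angle is ∠R = 180° − ∠Q − ∠P = 14.50°.
Law of sines: q = r·sin Q/sin R ≈ 178.08.

178.076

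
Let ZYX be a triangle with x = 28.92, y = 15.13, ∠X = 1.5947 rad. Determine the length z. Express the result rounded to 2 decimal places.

Law of sines: sin Y = y·sin X/x ≈ 0.52302.
Since x ≥ y, only the acute value applies: ∠Y ≈ 0.5504 rad.
Then ∠Z = π − ∠X − ∠Y ≈ 0.9965 rad.
Law of sines gives z = x·sin Z/sin X ≈ 24.288.

24.29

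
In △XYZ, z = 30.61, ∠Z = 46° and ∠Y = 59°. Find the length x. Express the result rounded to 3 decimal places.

The third angle is ∠X = 180° − ∠Y − ∠Z = 75.00°.
Law of sines: x = z·sin X/sin Z ≈ 41.103.

41.103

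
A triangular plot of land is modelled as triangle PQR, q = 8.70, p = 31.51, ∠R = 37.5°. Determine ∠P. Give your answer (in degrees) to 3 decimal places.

By the law of cosines, r² = p² + q² − 2·p·q·cos R = 633.6, so r ≈ 25.171.
Law of cosines again: cos P = (q² + r² − p²)/(2·q·r) ≈ -0.64751, so ∠P ≈ 130.35°.

∠P ≈ 130.354°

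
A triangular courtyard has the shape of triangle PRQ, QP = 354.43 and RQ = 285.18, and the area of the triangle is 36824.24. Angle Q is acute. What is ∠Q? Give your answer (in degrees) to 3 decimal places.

From area = ½·RQ·QP·sin Q, we get sin Q = 2·area/(RQ·QP) ≈ 0.72864.
Taking the acute solution, ∠Q ≈ 46.77°.

46.773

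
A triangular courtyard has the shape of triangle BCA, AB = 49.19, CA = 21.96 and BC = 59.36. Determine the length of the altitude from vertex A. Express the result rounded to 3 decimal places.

Semiperimeter s = (21.96 + 49.19 + 59.36)/2 = 65.255.
Heron's formula: area = √(65.255·43.295·16.065·5.895) ≈ 517.26.
The altitude from A has length 2·area/BC ≈ 17.428.

h_A ≈ 17.428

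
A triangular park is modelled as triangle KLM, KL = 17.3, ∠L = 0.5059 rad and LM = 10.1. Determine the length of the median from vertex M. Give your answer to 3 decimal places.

4.898

By the law of cosines, MK² = KL² + LM² − 2·KL·LM·cos L = 95.614, so MK ≈ 9.7782.
Median from M: ½√(2·LM² + 2·MK² − KL²) ≈ 4.8979.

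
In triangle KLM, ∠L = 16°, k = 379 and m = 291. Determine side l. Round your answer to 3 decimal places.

By the law of cosines, l² = m² + k² − 2·m·k·cos L = 16289, so l ≈ 127.63.

127.628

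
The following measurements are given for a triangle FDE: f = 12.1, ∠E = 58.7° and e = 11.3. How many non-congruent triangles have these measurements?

f·sin E = 12.1·sin(58.7°) ≈ 10.34.
Since f sin E < e < f (10.34 < 11.3 < 12.1), two triangles exist.

2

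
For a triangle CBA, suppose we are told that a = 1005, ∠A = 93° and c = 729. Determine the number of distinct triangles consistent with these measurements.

1

c·sin A = 729·sin(93°) ≈ 728.
Since ∠A is not acute, a triangle exists only if a > c; here a > c, so there is exactly one triangle.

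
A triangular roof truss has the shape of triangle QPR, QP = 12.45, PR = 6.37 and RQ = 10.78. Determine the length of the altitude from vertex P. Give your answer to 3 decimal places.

h_P ≈ 6.369

Semiperimeter s = (6.37 + 10.78 + 12.45)/2 = 14.8.
Heron's formula: area = √(14.8·8.43·4.02·2.35) ≈ 34.331.
The altitude from P has length 2·area/RQ ≈ 6.3695.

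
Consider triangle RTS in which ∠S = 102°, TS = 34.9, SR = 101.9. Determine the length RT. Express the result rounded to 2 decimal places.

114.37

By the law of cosines, RT² = TS² + SR² − 2·TS·SR·cos S = 13080, so RT ≈ 114.37.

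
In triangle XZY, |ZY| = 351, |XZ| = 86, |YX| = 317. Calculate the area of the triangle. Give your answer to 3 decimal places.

Semiperimeter s = (351 + 317 + 86)/2 = 377.
Heron's formula: area = √(377·26·60·291) ≈ 13082.

area ≈ 13082.160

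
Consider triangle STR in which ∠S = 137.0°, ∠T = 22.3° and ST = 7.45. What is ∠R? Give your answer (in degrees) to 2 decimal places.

The third angle is ∠R = 180° − ∠S − ∠T = 20.70°.

20.70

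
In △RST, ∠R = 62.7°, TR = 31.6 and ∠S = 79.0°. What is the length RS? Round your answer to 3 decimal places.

The third angle is ∠T = 180° − ∠R − ∠S = 38.30°.
Law of sines: RS = TR·sin T/sin S ≈ 19.952.

19.952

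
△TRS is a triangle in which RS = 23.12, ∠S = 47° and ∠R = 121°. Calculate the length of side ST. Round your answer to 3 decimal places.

95.318

The third angle is ∠T = 180° − ∠R − ∠S = 12.00°.
Law of sines: ST = RS·sin R/sin T ≈ 95.318.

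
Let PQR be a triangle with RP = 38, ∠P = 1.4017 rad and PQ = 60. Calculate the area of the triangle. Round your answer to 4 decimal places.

1123.7405

Area = ½·RP·PQ·sin P ≈ 1123.7.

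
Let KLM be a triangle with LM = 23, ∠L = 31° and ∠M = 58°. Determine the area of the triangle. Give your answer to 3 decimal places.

The third angle is ∠K = 180° − ∠L − ∠M = 91.00°.
Law of sines: MK = LM·sin L/sin K ≈ 11.848.
Law of sines: KL = LM·sin M/sin K ≈ 19.508.
Area = ½·LM·MK·sin M ≈ 115.55.

area ≈ 115.545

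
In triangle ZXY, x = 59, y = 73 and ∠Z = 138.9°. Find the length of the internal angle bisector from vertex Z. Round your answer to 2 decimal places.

22.91

By the law of cosines, z² = x² + y² − 2·x·y·cos Z = 15301, so z ≈ 123.7.
The bisector from Z has length 2·x·y·cos(∠Z/2)/(x+y) ≈ 22.907.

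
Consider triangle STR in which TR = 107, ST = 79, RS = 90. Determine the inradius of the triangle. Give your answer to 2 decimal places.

Semiperimeter s = (107 + 90 + 79)/2 = 138.
Heron's formula: area = √(138·31·48·59) ≈ 3480.7.
Inradius = area/s = 3480.7/138 ≈ 25.222.

25.22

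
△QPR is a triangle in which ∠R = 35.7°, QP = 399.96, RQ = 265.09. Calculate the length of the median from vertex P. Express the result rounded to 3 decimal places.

m_P ≈ 482.709

Law of sines: sin P = RQ·sin R/QP ≈ 0.38677.
Since QP ≥ RQ, only the acute value applies: ∠P ≈ 22.75°.
Then ∠Q = 180° − ∠R − ∠P ≈ 121.55°.
Law of sines gives PR = QP·sin Q/sin R ≈ 584.11.
Median from P: ½√(2·QP² + 2·PR² − RQ²) ≈ 482.71.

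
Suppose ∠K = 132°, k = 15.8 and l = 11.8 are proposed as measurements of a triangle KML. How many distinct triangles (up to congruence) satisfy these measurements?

l·sin K = 11.8·sin(132°) ≈ 8.769.
Since ∠K is not acute, a triangle exists only if k > l; here k > l, so there is exactly one triangle.

1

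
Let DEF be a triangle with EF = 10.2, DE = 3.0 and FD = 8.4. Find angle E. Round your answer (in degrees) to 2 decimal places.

∠E ≈ 46.04°

By the law of cosines, cos E = (DE² + EF² − FD²) / (2·DE·EF) ≈ 0.69412, so ∠E ≈ 46.04°.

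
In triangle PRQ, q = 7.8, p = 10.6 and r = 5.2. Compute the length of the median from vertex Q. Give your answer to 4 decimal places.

Median from Q: ½√(2·p² + 2·r² − q²) ≈ 7.3817.

7.3817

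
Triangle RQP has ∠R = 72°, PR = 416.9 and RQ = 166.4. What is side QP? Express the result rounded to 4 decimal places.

By the law of cosines, QP² = PR² + RQ² − 2·PR·RQ·cos R = 1.5862e+05, so QP ≈ 398.27.

398.2715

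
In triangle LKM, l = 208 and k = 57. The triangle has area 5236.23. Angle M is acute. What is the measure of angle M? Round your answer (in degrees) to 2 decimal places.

From area = ½·l·k·sin M, we get sin M = 2·area/(l·k) ≈ 0.88330.
Taking the acute solution, ∠M ≈ 62.04°.

∠M ≈ 62.04°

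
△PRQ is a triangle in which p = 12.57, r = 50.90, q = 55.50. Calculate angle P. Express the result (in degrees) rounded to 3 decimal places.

By the law of cosines, cos P = (r² + q² − p²) / (2·r·q) ≈ 0.97578, so ∠P ≈ 12.64°.

12.636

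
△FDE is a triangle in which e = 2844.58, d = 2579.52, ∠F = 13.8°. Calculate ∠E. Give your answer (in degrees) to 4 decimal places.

105.0896

By the law of cosines, f² = d² + e² − 2·d·e·cos F = 4.9387e+05, so f ≈ 702.76.
Law of cosines again: cos E = (f² + d² − e²)/(2·f·d) ≈ -0.26033, so ∠E ≈ 105.09°.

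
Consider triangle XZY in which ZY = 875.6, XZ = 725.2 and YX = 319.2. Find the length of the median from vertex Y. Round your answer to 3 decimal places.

m_Y ≈ 550.276

Median from Y: ½√(2·ZY² + 2·YX² − XZ²) ≈ 550.28.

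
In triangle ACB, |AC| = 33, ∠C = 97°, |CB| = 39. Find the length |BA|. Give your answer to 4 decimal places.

By the law of cosines, |BA|² = |AC|² + |CB|² − 2·|AC|·|CB|·cos C = 2923.7, so |BA| ≈ 54.071.

54.0712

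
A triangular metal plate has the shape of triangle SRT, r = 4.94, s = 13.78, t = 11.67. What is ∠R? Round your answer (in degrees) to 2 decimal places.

By the law of cosines, cos R = (t² + s² − r²) / (2·t·s) ≈ 0.93797, so ∠R ≈ 20.29°.

20.29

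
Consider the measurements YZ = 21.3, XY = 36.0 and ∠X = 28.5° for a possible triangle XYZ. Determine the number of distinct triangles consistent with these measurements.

2

XY·sin X = 36.0·sin(28.5°) ≈ 17.18.
Since XY sin X < YZ < XY (17.18 < 21.3 < 36.0), two triangles exist.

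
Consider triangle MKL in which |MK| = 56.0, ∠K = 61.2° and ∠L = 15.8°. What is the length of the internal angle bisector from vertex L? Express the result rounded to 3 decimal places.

The third angle is ∠M = 180° − ∠K − ∠L = 103.00°.
Law of sines: |KL| = |MK|·sin M/sin L ≈ 200.4.
Law of sines: |LM| = |MK|·sin K/sin L ≈ 180.23.
The bisector from L has length 2·|KL|·|LM|·cos(∠L/2)/(|KL|+|LM|) ≈ 187.98.

t_L ≈ 187.979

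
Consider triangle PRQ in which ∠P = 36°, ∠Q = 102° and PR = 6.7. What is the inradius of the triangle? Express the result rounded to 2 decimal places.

1.18

The third angle is ∠R = 180° − ∠Q − ∠P = 42.00°.
Law of sines: RQ = PR·sin P/sin Q ≈ 4.0261.
Law of sines: QP = PR·sin R/sin Q ≈ 4.5833.
Area = ½·PR·RQ·sin R ≈ 9.0249.
Semiperimeter s = (4.0261+4.5833+6.7)/2 = 7.6547.
Inradius = area/s = 9.0249/7.6547 ≈ 1.179.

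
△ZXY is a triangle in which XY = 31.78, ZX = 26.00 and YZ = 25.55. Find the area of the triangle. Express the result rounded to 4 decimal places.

area ≈ 322.4441

Semiperimeter s = (31.78 + 25.55 + 26)/2 = 41.665.
Heron's formula: area = √(41.665·9.885·16.115·15.665) ≈ 322.44.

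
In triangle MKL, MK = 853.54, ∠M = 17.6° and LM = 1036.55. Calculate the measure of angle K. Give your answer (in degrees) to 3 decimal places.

113.224

By the law of cosines, KL² = LM² + MK² − 2·LM·MK·cos M = 1.1632e+05, so KL ≈ 341.06.
Law of cosines again: cos K = (MK² + KL² − LM²)/(2·MK·KL) ≈ -0.39433, so ∠K ≈ 113.22°.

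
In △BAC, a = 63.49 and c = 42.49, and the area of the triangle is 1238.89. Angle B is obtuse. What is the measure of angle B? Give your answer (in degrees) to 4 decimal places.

From area = ½·a·c·sin B, we get sin B = 2·area/(a·c) ≈ 0.91848.
Taking the obtuse solution, ∠B ≈ 113.29°.

∠B ≈ 113.2948°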